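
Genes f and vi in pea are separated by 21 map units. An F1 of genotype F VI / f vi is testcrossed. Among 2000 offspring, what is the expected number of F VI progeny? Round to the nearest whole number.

790

A map distance of 21 map units corresponds to a recombination frequency of 0.210.
The F1 is F VI / f vi, so F VI is a parental gamete class with expected frequency (1 − r)/2 = 0.790/2 = 0.3950.
Expected number = 0.3950 × 2000 = 790.00 ≈ 790.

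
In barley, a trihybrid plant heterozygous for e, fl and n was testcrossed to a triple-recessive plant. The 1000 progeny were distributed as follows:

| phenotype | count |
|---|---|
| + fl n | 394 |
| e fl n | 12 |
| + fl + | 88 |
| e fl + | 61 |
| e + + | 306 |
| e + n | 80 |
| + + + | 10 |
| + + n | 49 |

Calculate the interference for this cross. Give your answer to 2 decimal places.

0.12

The two most frequent reciprocal classes, e + + and + fl n, are the parental types, so the F1 was e + + / + fl n.
The two rarest classes, + + + and e fl n, are the double crossovers. Comparing them with the parentals, only the e allele has switched, so e is the middle locus and the order is n – e – fl.
n–e: (168 + 22)/1000 = 0.1900; e–fl: (110 + 22)/1000 = 0.1320.
Expected DCO frequency = 0.1900 × 0.1320 ≈ 0.02508; observed = 22/1000 ≈ 0.02200.
Coefficient of coincidence = 0.02200/0.02508 ≈ 0.88; interference = 1 − 0.88 = 0.12.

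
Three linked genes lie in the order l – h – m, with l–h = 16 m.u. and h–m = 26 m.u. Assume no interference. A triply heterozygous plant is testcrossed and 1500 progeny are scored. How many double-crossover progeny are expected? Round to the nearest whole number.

Map distances give recombination frequencies of 0.160 and 0.260 for the two intervals.
With no interference, expected double-crossover frequency = 0.160 × 0.260 = 0.04160.
Expected number = 0.04160 × 1500 = 62.40 ≈ 62.

62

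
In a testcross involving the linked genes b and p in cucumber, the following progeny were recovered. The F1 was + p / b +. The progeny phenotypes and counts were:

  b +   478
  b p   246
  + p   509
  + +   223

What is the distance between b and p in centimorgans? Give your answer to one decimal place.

32.2 centimorgans

The recombinant classes are + + and b p: 223 + 246 = 469.
Recombination frequency = 469/1456 = 0.3221 ≈ 32.2%, i.e. 32.2 centimorgans.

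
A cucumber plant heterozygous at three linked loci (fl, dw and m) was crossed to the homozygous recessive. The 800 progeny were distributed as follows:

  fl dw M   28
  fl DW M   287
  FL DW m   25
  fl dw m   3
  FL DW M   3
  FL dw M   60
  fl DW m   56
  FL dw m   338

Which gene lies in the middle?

fl

The two most frequent reciprocal classes, fl DW M and FL dw m, are the parental types, so the F1 was fl DW M / FL dw m.
The two rarest classes, FL DW M and fl dw m, are the double crossovers. Comparing them with the parentals, only the fl allele has switched, so fl is the middle locus and the order is m – fl – dw.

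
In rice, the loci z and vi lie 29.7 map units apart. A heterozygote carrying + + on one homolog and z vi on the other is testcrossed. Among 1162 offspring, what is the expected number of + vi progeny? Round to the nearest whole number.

A map distance of 29.7 map units corresponds to a recombination frequency of 0.297.
The F1 is + + / z vi, so + vi is a recombinant gamete class with expected frequency r/2 = 0.297/2 = 0.1485.
Expected number = 0.1485 × 1162 = 172.56 ≈ 173.

173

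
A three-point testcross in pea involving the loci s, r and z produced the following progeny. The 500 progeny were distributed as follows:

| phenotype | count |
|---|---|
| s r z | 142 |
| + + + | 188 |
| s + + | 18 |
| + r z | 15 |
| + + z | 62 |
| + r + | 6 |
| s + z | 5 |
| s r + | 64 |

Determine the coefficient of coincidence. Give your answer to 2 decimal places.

The two most frequent reciprocal classes, + + + and s r z, are the parental types, so the F1 was + + + / s r z.
The two rarest classes, + r + and s + z, are the double crossovers. Comparing them with the parentals, only the r allele has switched, so r is the middle locus and the order is z – r – s.
z–r: (126 + 11)/500 = 0.2740; r–s: (33 + 11)/500 = 0.0880.
Expected DCO frequency = 0.2740 × 0.0880 ≈ 0.02411; observed = 11/500 ≈ 0.02200.
Coefficient of coincidence = 0.02200/0.02411 ≈ 0.91.

0.91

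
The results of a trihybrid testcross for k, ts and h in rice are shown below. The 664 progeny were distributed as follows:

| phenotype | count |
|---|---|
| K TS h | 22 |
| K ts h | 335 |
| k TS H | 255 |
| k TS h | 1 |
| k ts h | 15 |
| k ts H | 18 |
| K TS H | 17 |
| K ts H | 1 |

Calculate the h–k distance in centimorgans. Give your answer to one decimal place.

5.1 centimorgans

The two most frequent reciprocal classes, K ts h and k TS H, are the parental types, so the F1 was K ts h / k TS H.
The two rarest classes, K ts H and k TS h, are the double crossovers. Comparing them with the parentals, only the h allele has switched, so h is the middle locus and the order is ts – h – k.
Crossovers in the h–k interval produce the single-crossover classes k ts h and K TS H (15 + 17 = 32) plus the double crossovers (2).
RF(h–k) = (32 + 2) / 664 = 34/664 = 0.0512 → 5.1 centimorgans.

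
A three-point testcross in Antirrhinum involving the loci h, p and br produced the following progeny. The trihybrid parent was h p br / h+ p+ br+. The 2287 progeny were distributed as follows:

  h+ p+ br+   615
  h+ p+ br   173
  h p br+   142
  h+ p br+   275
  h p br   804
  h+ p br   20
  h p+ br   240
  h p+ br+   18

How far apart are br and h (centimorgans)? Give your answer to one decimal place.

15.4 centimorgans

The two rarest classes, h+ p br and h p+ br+, are the double crossovers. Comparing them with the parentals, only the h allele has switched, so h is the middle locus and the order is br – h – p.
Crossovers in the br–h interval produce the single-crossover classes h p br+ and h+ p+ br (142 + 173 = 315) plus the double crossovers (38).
RF(br–h) = (315 + 38) / 2287 = 353/2287 = 0.1544 → 15.4 centimorgans.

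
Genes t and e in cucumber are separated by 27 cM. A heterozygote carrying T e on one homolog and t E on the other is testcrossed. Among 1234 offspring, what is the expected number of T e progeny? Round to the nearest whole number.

450

A map distance of 27 cM corresponds to a recombination frequency of 0.270.
The F1 is T e / t E, so T e is a parental gamete class with expected frequency (1 − r)/2 = 0.730/2 = 0.3650.
Expected number = 0.3650 × 1234 = 450.41 ≈ 450.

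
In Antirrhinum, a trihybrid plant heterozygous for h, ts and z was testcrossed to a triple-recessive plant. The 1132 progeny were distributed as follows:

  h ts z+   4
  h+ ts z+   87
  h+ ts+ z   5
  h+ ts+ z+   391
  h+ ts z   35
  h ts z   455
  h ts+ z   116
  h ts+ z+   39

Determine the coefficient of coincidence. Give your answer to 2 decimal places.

The two most frequent reciprocal classes, h+ ts+ z+ and h ts z, are the parental types, so the F1 was h+ ts+ z+ / h ts z.
The two rarest classes, h+ ts+ z and h ts z+, are the double crossovers. Comparing them with the parentals, only the z allele has switched, so z is the middle locus and the order is ts – z – h.
ts–z: (203 + 9)/1132 = 0.1873; z–h: (74 + 9)/1132 = 0.0733.
Expected DCO frequency = 0.1873 × 0.0733 ≈ 0.01373; observed = 9/1132 ≈ 0.00795.
Coefficient of coincidence = 0.00795/0.01373 ≈ 0.58.

0.58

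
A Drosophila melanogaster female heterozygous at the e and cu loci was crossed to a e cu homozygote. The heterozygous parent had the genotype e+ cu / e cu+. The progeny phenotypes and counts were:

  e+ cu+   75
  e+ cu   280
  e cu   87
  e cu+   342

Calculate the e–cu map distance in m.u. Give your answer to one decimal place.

20.7 m.u.

The recombinant classes are e+ cu+ and e cu: 75 + 87 = 162.
Recombination frequency = 162/784 = 0.2066 ≈ 20.7%, i.e. 20.7 m.u.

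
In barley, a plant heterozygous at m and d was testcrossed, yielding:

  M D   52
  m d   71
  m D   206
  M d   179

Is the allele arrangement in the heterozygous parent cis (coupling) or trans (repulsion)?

The two most frequent classes are M d (179) and m D (206); these are the parental (non-recombinant) types.
So the F1 carried M d on one chromosome and m D on the other — the recessive alleles are on opposite chromosomes (trans / repulsion).

trans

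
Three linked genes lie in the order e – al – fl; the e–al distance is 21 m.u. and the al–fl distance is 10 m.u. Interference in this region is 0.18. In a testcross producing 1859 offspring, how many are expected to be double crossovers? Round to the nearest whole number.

Map distances give recombination frequencies of 0.210 and 0.100 for the two intervals.
With interference 0.18 (so coincidence = 0.82), expected double-crossover frequency = 0.210 × 0.100 × 0.82 = 0.01722.
Expected number = 0.01722 × 1859 = 32.01 ≈ 32.

32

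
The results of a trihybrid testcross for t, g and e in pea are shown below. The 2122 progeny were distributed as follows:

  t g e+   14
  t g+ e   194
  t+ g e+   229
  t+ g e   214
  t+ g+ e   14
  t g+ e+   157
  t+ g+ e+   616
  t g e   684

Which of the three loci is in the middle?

The two most frequent reciprocal classes, t+ g+ e+ and t g e, are the parental types, so the F1 was t+ g+ e+ / t g e.
The two rarest classes, t+ g+ e and t g e+, are the double crossovers. Comparing them with the parentals, only the e allele has switched, so e is the middle locus and the order is t – e – g.

e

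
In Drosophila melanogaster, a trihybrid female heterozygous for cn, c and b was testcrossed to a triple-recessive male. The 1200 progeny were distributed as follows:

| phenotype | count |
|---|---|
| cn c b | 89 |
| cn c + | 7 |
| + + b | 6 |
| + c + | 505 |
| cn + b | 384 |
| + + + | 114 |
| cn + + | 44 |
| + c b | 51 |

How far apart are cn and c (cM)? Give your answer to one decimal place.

The two most frequent reciprocal classes, + c + and cn + b, are the parental types, so the F1 was + c + / cn + b.
The two rarest classes, cn c + and + + b, are the double crossovers. Comparing them with the parentals, only the cn allele has switched, so cn is the middle locus and the order is c – cn – b.
Crossovers in the c–cn interval produce the single-crossover classes + + + and cn c b (114 + 89 = 203) plus the double crossovers (13).
RF(c–cn) = (203 + 13) / 1200 = 216/1200 = 0.1800 → 18.0 cM.

18.0 cM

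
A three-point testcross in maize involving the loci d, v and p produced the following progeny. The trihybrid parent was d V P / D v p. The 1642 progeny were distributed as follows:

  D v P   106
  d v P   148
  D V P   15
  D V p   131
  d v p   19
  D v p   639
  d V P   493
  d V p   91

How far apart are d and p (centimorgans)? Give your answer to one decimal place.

14.1 centimorgans

The two rarest classes, D V P and d v p, are the double crossovers. Comparing them with the parentals, only the d allele has switched, so d is the middle locus and the order is v – d – p.
Crossovers in the d–p interval produce the single-crossover classes d V p and D v P (91 + 106 = 197) plus the double crossovers (34).
RF(d–p) = (197 + 34) / 1642 = 231/1642 = 0.1407 → 14.1 centimorgans.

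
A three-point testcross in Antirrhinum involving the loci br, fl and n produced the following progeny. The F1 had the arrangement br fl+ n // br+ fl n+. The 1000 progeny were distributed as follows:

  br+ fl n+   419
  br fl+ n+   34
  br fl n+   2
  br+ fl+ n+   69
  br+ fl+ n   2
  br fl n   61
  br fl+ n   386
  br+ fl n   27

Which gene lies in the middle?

The two rarest classes, br+ fl+ n and br fl n+, are the double crossovers. Comparing them with the parentals, only the br allele has switched, so br is the middle locus and the order is fl – br – n.

br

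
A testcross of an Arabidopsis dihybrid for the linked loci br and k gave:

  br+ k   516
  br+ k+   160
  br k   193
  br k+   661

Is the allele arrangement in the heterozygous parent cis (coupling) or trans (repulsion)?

trans

The two most frequent classes are br+ k (516) and br k+ (661); these are the parental (non-recombinant) types.
So the F1 carried br+ k on one chromosome and br k+ on the other — the recessive alleles are on opposite chromosomes (trans / repulsion).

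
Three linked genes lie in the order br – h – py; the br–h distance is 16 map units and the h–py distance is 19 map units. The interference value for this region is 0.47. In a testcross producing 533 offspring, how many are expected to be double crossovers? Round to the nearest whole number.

9

Map distances give recombination frequencies of 0.160 and 0.190 for the two intervals.
With interference 0.47 (so coincidence = 0.53), expected double-crossover frequency = 0.160 × 0.190 × 0.53 = 0.01611.
Expected number = 0.01611 × 533 = 8.59 ≈ 9.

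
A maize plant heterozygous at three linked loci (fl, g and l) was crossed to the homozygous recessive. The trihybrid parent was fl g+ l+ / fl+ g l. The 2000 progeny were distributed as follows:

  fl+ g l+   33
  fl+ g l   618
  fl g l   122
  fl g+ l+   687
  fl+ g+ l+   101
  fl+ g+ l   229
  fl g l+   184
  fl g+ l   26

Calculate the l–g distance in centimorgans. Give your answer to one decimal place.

23.6 centimorgans

The two rarest classes, fl g+ l and fl+ g l+, are the double crossovers. Comparing them with the parentals, only the l allele has switched, so l is the middle locus and the order is g – l – fl.
Crossovers in the g–l interval produce the single-crossover classes fl g l+ and fl+ g+ l (184 + 229 = 413) plus the double crossovers (59).
RF(g–l) = (413 + 59) / 2000 = 472/2000 = 0.2360 → 23.6 centimorgans.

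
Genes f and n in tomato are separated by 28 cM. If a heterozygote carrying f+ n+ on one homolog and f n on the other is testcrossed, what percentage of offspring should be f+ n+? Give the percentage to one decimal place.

36.0%

A map distance of 28 cM corresponds to a recombination frequency of 0.280.
The F1 is f+ n+ / f n, so f+ n+ is a parental gamete class with expected frequency (1 − r)/2 = 0.720/2 = 0.3600.
That is 0.3600 = 36.0% of the progeny.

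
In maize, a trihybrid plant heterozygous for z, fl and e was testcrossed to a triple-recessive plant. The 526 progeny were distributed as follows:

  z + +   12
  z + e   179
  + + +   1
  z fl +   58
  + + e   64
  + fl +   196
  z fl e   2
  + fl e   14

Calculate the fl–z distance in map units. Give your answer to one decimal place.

23.8 map units

The two most frequent reciprocal classes, + fl + and z + e, are the parental types, so the F1 was + fl + / z + e.
The two rarest classes, + + + and z fl e, are the double crossovers. Comparing them with the parentals, only the fl allele has switched, so fl is the middle locus and the order is e – fl – z.
Crossovers in the fl–z interval produce the single-crossover classes z fl + and + + e (58 + 64 = 122) plus the double crossovers (3).
RF(fl–z) = (122 + 3) / 526 = 125/526 = 0.2376 → 23.8 map units.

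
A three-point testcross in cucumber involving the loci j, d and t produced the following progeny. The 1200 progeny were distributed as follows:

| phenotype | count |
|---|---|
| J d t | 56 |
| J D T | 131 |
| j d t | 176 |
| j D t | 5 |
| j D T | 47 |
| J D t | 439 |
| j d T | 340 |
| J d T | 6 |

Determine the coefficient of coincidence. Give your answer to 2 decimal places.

0.36

The two most frequent reciprocal classes, J D t and j d T, are the parental types, so the F1 was J D t / j d T.
The two rarest classes, j D t and J d T, are the double crossovers. Comparing them with the parentals, only the j allele has switched, so j is the middle locus and the order is d – j – t.
d–j: (103 + 11)/1200 = 0.0950; j–t: (307 + 11)/1200 = 0.2650.
Expected DCO frequency = 0.0950 × 0.2650 ≈ 0.02518; observed = 11/1200 ≈ 0.00917.
Coefficient of coincidence = 0.00917/0.02518 ≈ 0.36.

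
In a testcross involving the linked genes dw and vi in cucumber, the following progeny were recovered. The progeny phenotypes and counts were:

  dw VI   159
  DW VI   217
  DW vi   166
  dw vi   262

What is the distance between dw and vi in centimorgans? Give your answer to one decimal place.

40.4 centimorgans

The two most frequent classes, DW VI (217) and dw vi (262), are the parental types, so the F1 was DW VI / dw vi.
The recombinant classes are DW vi and dw VI: 166 + 159 = 325.
Recombination frequency = 325/804 = 0.4042 ≈ 40.4%, i.e. 40.4 centimorgans.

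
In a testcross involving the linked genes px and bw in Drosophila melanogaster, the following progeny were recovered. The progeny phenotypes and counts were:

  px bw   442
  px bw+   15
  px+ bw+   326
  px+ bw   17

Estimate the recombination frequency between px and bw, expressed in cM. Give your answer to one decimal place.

4.0 cM

The two most frequent classes, px+ bw+ (326) and px bw (442), are the parental types, so the F1 was px+ bw+ / px bw.
The recombinant classes are px+ bw and px bw+: 17 + 15 = 32.
Recombination frequency = 32/800 = 0.0400 ≈ 4.0%, i.e. 4.0 cM.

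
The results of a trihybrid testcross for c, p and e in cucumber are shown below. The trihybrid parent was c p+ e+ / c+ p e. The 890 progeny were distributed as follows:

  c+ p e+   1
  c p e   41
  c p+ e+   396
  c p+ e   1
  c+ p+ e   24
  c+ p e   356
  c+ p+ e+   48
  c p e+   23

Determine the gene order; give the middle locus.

e

The two rarest classes, c p+ e and c+ p e+, are the double crossovers. Comparing them with the parentals, only the e allele has switched, so e is the middle locus and the order is p – e – c.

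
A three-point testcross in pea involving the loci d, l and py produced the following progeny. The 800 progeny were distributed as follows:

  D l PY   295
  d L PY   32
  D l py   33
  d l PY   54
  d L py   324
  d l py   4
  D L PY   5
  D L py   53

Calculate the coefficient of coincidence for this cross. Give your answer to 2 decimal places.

The two most frequent reciprocal classes, d L py and D l PY, are the parental types, so the F1 was d L py / D l PY.
The two rarest classes, d l py and D L PY, are the double crossovers. Comparing them with the parentals, only the l allele has switched, so l is the middle locus and the order is py – l – d.
py–l: (65 + 9)/800 = 0.0925; l–d: (107 + 9)/800 = 0.1450.
Expected DCO frequency = 0.0925 × 0.1450 ≈ 0.01341; observed = 9/800 ≈ 0.01125.
Coefficient of coincidence = 0.01125/0.01341 ≈ 0.84.

0.84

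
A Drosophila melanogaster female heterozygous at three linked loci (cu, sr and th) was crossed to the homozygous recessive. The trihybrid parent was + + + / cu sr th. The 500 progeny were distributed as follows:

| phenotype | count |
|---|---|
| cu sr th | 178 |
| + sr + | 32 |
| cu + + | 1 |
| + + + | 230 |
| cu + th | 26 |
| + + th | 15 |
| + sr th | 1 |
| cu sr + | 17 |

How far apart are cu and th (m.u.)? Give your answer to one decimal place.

The two rarest classes, cu + + and + sr th, are the double crossovers. Comparing them with the parentals, only the cu allele has switched, so cu is the middle locus and the order is sr – cu – th.
Crossovers in the cu–th interval produce the single-crossover classes + + th and cu sr + (15 + 17 = 32) plus the double crossovers (2).
RF(cu–th) = (32 + 2) / 500 = 34/500 = 0.0680 → 6.8 m.u.

6.8 m.u.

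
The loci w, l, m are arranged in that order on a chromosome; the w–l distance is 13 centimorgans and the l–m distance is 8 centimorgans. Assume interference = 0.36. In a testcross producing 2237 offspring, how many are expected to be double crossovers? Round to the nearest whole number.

15

Map distances give recombination frequencies of 0.130 and 0.080 for the two intervals.
With interference 0.36 (so coincidence = 0.64), expected double-crossover frequency = 0.130 × 0.080 × 0.64 = 0.00666.
Expected number = 0.00666 × 2237 = 14.89 ≈ 15.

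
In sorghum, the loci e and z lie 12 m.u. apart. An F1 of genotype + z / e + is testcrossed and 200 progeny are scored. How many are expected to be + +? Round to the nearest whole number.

A map distance of 12 m.u. corresponds to a recombination frequency of 0.120.
The F1 is + z / e +, so + + is a recombinant gamete class with expected frequency r/2 = 0.120/2 = 0.0600.
Expected number = 0.0600 × 200 = 12.00 ≈ 12.

12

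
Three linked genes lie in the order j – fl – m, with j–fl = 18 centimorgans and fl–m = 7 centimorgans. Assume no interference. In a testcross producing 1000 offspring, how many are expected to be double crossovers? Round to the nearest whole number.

Map distances give recombination frequencies of 0.180 and 0.070 for the two intervals.
With no interference, expected double-crossover frequency = 0.180 × 0.070 = 0.01260.
Expected number = 0.01260 × 1000 = 12.60 ≈ 13.

13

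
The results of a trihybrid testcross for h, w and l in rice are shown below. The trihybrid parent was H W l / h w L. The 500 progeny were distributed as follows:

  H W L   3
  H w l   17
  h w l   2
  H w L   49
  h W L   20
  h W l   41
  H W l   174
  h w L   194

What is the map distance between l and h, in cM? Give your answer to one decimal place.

The two rarest classes, H W L and h w l, are the double crossovers. Comparing them with the parentals, only the l allele has switched, so l is the middle locus and the order is w – l – h.
Crossovers in the l–h interval produce the single-crossover classes h W l and H w L (41 + 49 = 90) plus the double crossovers (5).
RF(l–h) = (90 + 5) / 500 = 95/500 = 0.1900 → 19.0 cM.

19.0 cM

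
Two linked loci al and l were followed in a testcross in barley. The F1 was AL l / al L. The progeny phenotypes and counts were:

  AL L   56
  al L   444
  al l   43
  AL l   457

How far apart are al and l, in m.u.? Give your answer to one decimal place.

9.9 m.u.

The recombinant classes are AL L and al l: 56 + 43 = 99.
Recombination frequency = 99/1000 = 0.0990 ≈ 9.9%, i.e. 9.9 m.u.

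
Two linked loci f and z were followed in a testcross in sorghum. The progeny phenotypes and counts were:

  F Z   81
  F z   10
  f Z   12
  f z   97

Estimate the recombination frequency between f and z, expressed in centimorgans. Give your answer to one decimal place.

The two most frequent classes, F Z (81) and f z (97), are the parental types, so the F1 was F Z / f z.
The recombinant classes are F z and f Z: 10 + 12 = 22.
Recombination frequency = 22/200 = 0.1100 ≈ 11.0%, i.e. 11.0 centimorgans.

11.0 centimorgans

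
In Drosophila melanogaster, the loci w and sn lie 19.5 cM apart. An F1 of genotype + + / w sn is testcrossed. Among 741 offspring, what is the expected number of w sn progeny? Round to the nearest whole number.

A map distance of 19.5 cM corresponds to a recombination frequency of 0.195.
The F1 is + + / w sn, so w sn is a parental gamete class with expected frequency (1 − r)/2 = 0.805/2 = 0.4025.
Expected number = 0.4025 × 741 = 298.25 ≈ 298.

298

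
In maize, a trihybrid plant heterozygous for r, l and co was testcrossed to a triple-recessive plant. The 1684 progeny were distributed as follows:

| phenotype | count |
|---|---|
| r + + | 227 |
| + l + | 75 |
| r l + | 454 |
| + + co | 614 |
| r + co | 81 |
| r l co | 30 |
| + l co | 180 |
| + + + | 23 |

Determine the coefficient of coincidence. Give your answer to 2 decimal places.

0.93

The two most frequent reciprocal classes, + + co and r l +, are the parental types, so the F1 was + + co / r l +.
The two rarest classes, + + + and r l co, are the double crossovers. Comparing them with the parentals, only the co allele has switched, so co is the middle locus and the order is l – co – r.
l–co: (407 + 53)/1684 = 0.2732; co–r: (156 + 53)/1684 = 0.1241.
Expected DCO frequency = 0.2732 × 0.1241 ≈ 0.03390; observed = 53/1684 ≈ 0.03147.
Coefficient of coincidence = 0.03147/0.03390 ≈ 0.93.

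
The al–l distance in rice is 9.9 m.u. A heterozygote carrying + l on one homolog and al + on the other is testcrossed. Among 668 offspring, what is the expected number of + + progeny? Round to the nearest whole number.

A map distance of 9.9 m.u. corresponds to a recombination frequency of 0.099.
The F1 is + l / al +, so + + is a recombinant gamete class with expected frequency r/2 = 0.099/2 = 0.0495.
Expected number = 0.0495 × 668 = 33.07 ≈ 33.

33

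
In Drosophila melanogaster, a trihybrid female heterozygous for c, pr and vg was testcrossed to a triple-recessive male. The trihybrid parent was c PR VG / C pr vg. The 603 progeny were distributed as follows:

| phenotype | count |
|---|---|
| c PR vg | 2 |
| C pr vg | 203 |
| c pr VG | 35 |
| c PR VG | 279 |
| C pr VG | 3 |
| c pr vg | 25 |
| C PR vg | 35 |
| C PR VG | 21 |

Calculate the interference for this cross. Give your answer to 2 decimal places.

0.21

The two rarest classes, c PR vg and C pr VG, are the double crossovers. Comparing them with the parentals, only the vg allele has switched, so vg is the middle locus and the order is pr – vg – c.
pr–vg: (70 + 5)/603 = 0.1244; vg–c: (46 + 5)/603 = 0.0846.
Expected DCO frequency = 0.1244 × 0.0846 ≈ 0.01052; observed = 5/603 ≈ 0.00829.
Coefficient of coincidence = 0.00829/0.01052 ≈ 0.79; interference = 1 − 0.79 = 0.21.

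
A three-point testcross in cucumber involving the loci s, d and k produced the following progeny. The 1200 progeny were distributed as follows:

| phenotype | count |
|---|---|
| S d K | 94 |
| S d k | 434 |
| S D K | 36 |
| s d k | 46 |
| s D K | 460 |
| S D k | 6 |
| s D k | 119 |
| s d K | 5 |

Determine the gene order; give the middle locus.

d

The two most frequent reciprocal classes, S d k and s D K, are the parental types, so the F1 was S d k / s D K.
The two rarest classes, S D k and s d K, are the double crossovers. Comparing them with the parentals, only the d allele has switched, so d is the middle locus and the order is s – d – k.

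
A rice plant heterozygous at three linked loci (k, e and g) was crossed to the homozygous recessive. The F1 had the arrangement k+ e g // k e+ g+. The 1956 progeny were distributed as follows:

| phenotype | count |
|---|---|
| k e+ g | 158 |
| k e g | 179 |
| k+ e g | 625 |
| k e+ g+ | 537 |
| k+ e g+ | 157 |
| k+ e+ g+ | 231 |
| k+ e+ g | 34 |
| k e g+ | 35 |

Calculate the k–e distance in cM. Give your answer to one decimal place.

The two rarest classes, k+ e+ g and k e g+, are the double crossovers. Comparing them with the parentals, only the e allele has switched, so e is the middle locus and the order is k – e – g.
Crossovers in the k–e interval produce the single-crossover classes k e g and k+ e+ g+ (179 + 231 = 410) plus the double crossovers (69).
RF(k–e) = (410 + 69) / 1956 = 479/1956 = 0.2449 → 24.5 cM.

24.5 cM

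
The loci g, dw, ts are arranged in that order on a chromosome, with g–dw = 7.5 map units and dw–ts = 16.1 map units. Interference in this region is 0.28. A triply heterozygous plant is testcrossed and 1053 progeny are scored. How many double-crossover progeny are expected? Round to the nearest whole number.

Map distances give recombination frequencies of 0.075 and 0.161 for the two intervals.
With interference 0.28 (so coincidence = 0.72), expected double-crossover frequency = 0.075 × 0.161 × 0.72 = 0.00869.
Expected number = 0.00869 × 1053 = 9.15 ≈ 9.

9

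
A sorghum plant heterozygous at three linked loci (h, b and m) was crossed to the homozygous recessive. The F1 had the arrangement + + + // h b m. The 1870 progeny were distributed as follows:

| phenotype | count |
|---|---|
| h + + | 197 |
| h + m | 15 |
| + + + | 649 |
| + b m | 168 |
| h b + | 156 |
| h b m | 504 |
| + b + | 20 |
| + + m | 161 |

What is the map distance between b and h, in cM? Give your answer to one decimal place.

21.4 cM

The two rarest classes, + b + and h + m, are the double crossovers. Comparing them with the parentals, only the b allele has switched, so b is the middle locus and the order is m – b – h.
Crossovers in the b–h interval produce the single-crossover classes h + + and + b m (197 + 168 = 365) plus the double crossovers (35).
RF(b–h) = (365 + 35) / 1870 = 400/1870 = 0.2139 → 21.4 cM.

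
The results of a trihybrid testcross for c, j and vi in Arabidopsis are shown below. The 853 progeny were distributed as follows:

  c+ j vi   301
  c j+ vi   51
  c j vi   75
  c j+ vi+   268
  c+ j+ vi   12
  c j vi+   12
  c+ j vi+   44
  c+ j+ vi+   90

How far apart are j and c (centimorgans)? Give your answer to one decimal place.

The two most frequent reciprocal classes, c+ j vi and c j+ vi+, are the parental types, so the F1 was c+ j vi / c j+ vi+.
The two rarest classes, c+ j+ vi and c j vi+, are the double crossovers. Comparing them with the parentals, only the j allele has switched, so j is the middle locus and the order is vi – j – c.
Crossovers in the j–c interval produce the single-crossover classes c j vi and c+ j+ vi+ (75 + 90 = 165) plus the double crossovers (24).
RF(j–c) = (165 + 24) / 853 = 189/853 = 0.2216 → 22.2 centimorgans.

22.2 centimorgans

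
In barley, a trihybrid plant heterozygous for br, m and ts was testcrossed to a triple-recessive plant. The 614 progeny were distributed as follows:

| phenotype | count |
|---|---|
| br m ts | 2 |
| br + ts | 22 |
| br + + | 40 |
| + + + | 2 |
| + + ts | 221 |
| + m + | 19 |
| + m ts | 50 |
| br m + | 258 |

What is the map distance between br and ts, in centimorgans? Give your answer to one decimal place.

The two most frequent reciprocal classes, + + ts and br m +, are the parental types, so the F1 was + + ts / br m +.
The two rarest classes, + + + and br m ts, are the double crossovers. Comparing them with the parentals, only the ts allele has switched, so ts is the middle locus and the order is br – ts – m.
Crossovers in the br–ts interval produce the single-crossover classes br + ts and + m + (22 + 19 = 41) plus the double crossovers (4).
RF(br–ts) = (41 + 4) / 614 = 45/614 = 0.0733 → 7.3 centimorgans.

7.3 centimorgans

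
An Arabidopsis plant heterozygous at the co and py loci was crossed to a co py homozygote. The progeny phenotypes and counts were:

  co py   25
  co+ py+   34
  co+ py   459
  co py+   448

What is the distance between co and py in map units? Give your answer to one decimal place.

The two most frequent classes, co+ py (459) and co py+ (448), are the parental types, so the F1 was co+ py / co py+.
The recombinant classes are co+ py+ and co py: 34 + 25 = 59.
Recombination frequency = 59/966 = 0.0611 ≈ 6.1%, i.e. 6.1 map units.

6.1 map units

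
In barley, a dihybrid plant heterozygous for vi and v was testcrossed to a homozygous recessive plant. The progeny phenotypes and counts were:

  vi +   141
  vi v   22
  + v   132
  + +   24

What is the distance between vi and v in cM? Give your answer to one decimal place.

14.4 cM

The two most frequent classes, + v (132) and vi + (141), are the parental types, so the F1 was + v / vi +.
The recombinant classes are + + and vi v: 24 + 22 = 46.
Recombination frequency = 46/319 = 0.1442 ≈ 14.4%, i.e. 14.4 cM.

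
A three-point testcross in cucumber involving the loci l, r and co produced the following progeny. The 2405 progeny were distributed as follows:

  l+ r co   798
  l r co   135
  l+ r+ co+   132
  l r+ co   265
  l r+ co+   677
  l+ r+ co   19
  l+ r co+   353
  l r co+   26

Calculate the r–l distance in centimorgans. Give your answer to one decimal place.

The two most frequent reciprocal classes, l r+ co+ and l+ r co, are the parental types, so the F1 was l r+ co+ / l+ r co.
The two rarest classes, l r co+ and l+ r+ co, are the double crossovers. Comparing them with the parentals, only the r allele has switched, so r is the middle locus and the order is l – r – co.
Crossovers in the l–r interval produce the single-crossover classes l+ r+ co+ and l r co (132 + 135 = 267) plus the double crossovers (45).
RF(l–r) = (267 + 45) / 2405 = 312/2405 = 0.1297 → 13.0 centimorgans.

13.0 centimorgans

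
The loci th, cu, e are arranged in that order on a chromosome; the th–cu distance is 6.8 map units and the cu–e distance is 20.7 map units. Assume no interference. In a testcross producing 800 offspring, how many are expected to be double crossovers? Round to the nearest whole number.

11

Map distances give recombination frequencies of 0.068 and 0.207 for the two intervals.
With no interference, expected double-crossover frequency = 0.068 × 0.207 = 0.01408.
Expected number = 0.01408 × 800 = 11.26 ≈ 11.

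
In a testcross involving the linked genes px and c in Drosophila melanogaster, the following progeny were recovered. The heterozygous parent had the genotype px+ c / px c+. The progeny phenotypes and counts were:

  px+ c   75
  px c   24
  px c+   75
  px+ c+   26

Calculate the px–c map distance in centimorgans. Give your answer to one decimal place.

25.0 centimorgans

The recombinant classes are px+ c+ and px c: 26 + 24 = 50.
Recombination frequency = 50/200 = 0.2500 ≈ 25.0%, i.e. 25.0 centimorgans.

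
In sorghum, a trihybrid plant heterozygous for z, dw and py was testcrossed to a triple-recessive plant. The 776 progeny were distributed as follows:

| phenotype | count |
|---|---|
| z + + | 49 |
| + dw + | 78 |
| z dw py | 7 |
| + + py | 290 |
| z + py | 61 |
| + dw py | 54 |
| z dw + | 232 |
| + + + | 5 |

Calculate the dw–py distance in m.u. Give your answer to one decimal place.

The two most frequent reciprocal classes, + + py and z dw +, are the parental types, so the F1 was + + py / z dw +.
The two rarest classes, + + + and z dw py, are the double crossovers. Comparing them with the parentals, only the py allele has switched, so py is the middle locus and the order is dw – py – z.
Crossovers in the dw–py interval produce the single-crossover classes + dw py and z + + (54 + 49 = 103) plus the double crossovers (12).
RF(dw–py) = (103 + 12) / 776 = 115/776 = 0.1482 → 14.8 m.u.

14.8 m.u.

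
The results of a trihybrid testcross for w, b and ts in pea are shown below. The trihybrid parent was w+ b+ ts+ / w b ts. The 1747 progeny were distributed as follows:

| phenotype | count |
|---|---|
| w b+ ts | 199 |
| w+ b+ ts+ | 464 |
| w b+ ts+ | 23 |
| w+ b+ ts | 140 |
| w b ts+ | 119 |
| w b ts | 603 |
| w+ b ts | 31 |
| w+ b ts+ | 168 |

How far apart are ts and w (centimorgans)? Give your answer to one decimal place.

The two rarest classes, w b+ ts+ and w+ b ts, are the double crossovers. Comparing them with the parentals, only the w allele has switched, so w is the middle locus and the order is b – w – ts.
Crossovers in the w–ts interval produce the single-crossover classes w+ b+ ts and w b ts+ (140 + 119 = 259) plus the double crossovers (54).
RF(w–ts) = (259 + 54) / 1747 = 313/1747 = 0.1792 → 17.9 centimorgans.

17.9 centimorgans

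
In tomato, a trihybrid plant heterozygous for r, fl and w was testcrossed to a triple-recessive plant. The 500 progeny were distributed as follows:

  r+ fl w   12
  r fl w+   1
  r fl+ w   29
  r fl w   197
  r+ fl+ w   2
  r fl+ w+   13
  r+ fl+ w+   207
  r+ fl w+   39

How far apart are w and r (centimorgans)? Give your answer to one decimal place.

The two most frequent reciprocal classes, r fl w and r+ fl+ w+, are the parental types, so the F1 was r fl w / r+ fl+ w+.
The two rarest classes, r fl w+ and r+ fl+ w, are the double crossovers. Comparing them with the parentals, only the w allele has switched, so w is the middle locus and the order is fl – w – r.
Crossovers in the w–r interval produce the single-crossover classes r+ fl w and r fl+ w+ (12 + 13 = 25) plus the double crossovers (3).
RF(w–r) = (25 + 3) / 500 = 28/500 = 0.0560 → 5.6 centimorgans.

5.6 centimorgans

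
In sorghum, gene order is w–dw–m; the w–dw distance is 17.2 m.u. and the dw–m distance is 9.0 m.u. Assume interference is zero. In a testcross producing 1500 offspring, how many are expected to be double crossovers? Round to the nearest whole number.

Map distances give recombination frequencies of 0.172 and 0.090 for the two intervals.
With no interference, expected double-crossover frequency = 0.172 × 0.090 = 0.01548.
Expected number = 0.01548 × 1500 = 23.22 ≈ 23.

23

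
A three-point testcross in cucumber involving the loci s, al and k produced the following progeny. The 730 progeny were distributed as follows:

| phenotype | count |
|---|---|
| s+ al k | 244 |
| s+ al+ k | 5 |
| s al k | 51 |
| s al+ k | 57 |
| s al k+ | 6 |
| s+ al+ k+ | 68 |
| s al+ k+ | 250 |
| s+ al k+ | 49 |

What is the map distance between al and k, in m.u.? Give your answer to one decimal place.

The two most frequent reciprocal classes, s al+ k+ and s+ al k, are the parental types, so the F1 was s al+ k+ / s+ al k.
The two rarest classes, s al k+ and s+ al+ k, are the double crossovers. Comparing them with the parentals, only the al allele has switched, so al is the middle locus and the order is k – al – s.
Crossovers in the k–al interval produce the single-crossover classes s al+ k and s+ al k+ (57 + 49 = 106) plus the double crossovers (11).
RF(k–al) = (106 + 11) / 730 = 117/730 = 0.1603 → 16.0 m.u.

16.0 m.u.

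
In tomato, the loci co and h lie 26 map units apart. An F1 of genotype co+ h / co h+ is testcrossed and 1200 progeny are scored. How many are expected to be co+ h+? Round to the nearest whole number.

156

A map distance of 26 map units corresponds to a recombination frequency of 0.260.
The F1 is co+ h / co h+, so co+ h+ is a recombinant gamete class with expected frequency r/2 = 0.260/2 = 0.1300.
Expected number = 0.1300 × 1200 = 156.00 ≈ 156.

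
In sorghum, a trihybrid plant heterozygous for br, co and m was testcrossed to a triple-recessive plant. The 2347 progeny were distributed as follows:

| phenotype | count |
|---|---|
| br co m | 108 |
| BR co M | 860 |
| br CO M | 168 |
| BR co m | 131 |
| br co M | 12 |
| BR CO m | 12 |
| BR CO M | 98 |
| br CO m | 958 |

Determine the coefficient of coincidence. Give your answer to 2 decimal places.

The two most frequent reciprocal classes, BR co M and br CO m, are the parental types, so the F1 was BR co M / br CO m.
The two rarest classes, br co M and BR CO m, are the double crossovers. Comparing them with the parentals, only the br allele has switched, so br is the middle locus and the order is co – br – m.
co–br: (206 + 24)/2347 = 0.0980; br–m: (299 + 24)/2347 = 0.1376.
Expected DCO frequency = 0.0980 × 0.1376 ≈ 0.01348; observed = 24/2347 ≈ 0.01023.
Coefficient of coincidence = 0.01023/0.01348 ≈ 0.76.

0.76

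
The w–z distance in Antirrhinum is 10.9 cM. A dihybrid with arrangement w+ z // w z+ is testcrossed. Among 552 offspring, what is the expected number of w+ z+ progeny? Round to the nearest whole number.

A map distance of 10.9 cM corresponds to a recombination frequency of 0.109.
The F1 is w+ z / w z+, so w+ z+ is a recombinant gamete class with expected frequency r/2 = 0.109/2 = 0.0545.
Expected number = 0.0545 × 552 = 30.08 ≈ 30.

30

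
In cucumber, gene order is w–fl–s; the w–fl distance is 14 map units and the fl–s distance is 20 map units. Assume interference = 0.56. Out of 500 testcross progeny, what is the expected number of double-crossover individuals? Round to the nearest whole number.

Map distances give recombination frequencies of 0.140 and 0.200 for the two intervals.
With interference 0.56 (so coincidence = 0.44), expected double-crossover frequency = 0.140 × 0.200 × 0.44 = 0.01232.
Expected number = 0.01232 × 500 = 6.16 ≈ 6.

6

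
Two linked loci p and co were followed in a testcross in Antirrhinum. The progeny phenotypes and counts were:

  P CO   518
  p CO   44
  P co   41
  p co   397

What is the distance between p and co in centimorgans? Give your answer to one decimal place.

The two most frequent classes, P CO (518) and p co (397), are the parental types, so the F1 was P CO / p co.
The recombinant classes are P co and p CO: 41 + 44 = 85.
Recombination frequency = 85/1000 = 0.0850 ≈ 8.5%, i.e. 8.5 centimorgans.

8.5 centimorgans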